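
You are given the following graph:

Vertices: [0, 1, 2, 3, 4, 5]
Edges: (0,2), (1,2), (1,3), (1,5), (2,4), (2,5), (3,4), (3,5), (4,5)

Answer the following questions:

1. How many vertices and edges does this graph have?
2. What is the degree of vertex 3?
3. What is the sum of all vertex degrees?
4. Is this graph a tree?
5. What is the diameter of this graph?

Count: 6 vertices, 9 edges.
Vertex 3 has neighbors [1, 4, 5], degree = 3.
Handshaking lemma: 2 * 9 = 18.
A tree on 6 vertices has 5 edges. This graph has 9 edges (4 extra). Not a tree.
Diameter (longest shortest path) = 3.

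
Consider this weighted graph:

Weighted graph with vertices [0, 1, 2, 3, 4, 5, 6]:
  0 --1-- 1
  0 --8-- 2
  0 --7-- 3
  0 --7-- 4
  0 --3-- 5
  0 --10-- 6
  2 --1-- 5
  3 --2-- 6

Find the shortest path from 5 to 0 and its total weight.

Using Dijkstra's algorithm from vertex 5:
Shortest path: 5 -> 0
Total weight: 3 = 3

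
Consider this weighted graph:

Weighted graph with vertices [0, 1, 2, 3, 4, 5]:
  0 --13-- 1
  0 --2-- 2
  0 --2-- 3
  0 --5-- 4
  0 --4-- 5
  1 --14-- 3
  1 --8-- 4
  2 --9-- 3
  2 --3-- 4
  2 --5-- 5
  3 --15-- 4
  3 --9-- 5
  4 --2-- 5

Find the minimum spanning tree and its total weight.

Applying Kruskal's algorithm (sort edges by weight, add if no cycle):
  Add (0,2) w=2
  Add (0,3) w=2
  Add (4,5) w=2
  Add (2,4) w=3
  Skip (0,5) w=4 (creates cycle)
  Skip (0,4) w=5 (creates cycle)
  Skip (2,5) w=5 (creates cycle)
  Add (1,4) w=8
  Skip (2,3) w=9 (creates cycle)
  Skip (3,5) w=9 (creates cycle)
  Skip (0,1) w=13 (creates cycle)
  Skip (1,3) w=14 (creates cycle)
  Skip (3,4) w=15 (creates cycle)
MST weight = 17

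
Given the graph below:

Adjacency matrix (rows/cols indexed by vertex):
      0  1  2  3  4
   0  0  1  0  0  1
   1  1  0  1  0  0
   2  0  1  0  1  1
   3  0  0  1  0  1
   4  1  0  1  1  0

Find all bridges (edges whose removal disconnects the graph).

No bridges found. The graph is 2-edge-connected (no single edge removal disconnects it).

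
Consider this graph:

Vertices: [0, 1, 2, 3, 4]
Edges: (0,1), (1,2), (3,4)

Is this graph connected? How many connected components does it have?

Checking connectivity: the graph has 2 connected component(s).
Components: [[0, 1, 2], [3, 4]]. The graph is NOT connected.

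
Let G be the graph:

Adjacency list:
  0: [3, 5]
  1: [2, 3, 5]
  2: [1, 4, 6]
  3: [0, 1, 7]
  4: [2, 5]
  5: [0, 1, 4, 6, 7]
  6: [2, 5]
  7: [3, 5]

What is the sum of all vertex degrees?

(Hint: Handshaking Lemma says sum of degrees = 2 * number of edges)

Count edges: 11 edges.
By Handshaking Lemma: sum of degrees = 2 * 11 = 22.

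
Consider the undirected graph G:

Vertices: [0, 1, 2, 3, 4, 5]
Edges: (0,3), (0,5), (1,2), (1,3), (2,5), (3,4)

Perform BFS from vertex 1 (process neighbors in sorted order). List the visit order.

BFS from vertex 1 (neighbors processed in ascending order):
Visit order: 1, 2, 3, 5, 0, 4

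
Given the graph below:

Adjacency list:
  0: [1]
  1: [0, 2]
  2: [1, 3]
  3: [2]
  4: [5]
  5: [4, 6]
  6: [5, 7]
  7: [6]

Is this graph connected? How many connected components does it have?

Checking connectivity: the graph has 2 connected component(s).
Components: [[0, 1, 2, 3], [4, 5, 6, 7]]. The graph is NOT connected.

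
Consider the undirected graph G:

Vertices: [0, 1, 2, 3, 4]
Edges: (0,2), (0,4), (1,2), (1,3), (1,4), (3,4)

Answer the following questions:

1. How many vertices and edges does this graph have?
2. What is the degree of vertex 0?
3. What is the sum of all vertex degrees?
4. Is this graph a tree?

Count: 5 vertices, 6 edges.
Vertex 0 has neighbors [2, 4], degree = 2.
Handshaking lemma: 2 * 6 = 12.
A tree on 5 vertices has 4 edges. This graph has 6 edges (2 extra). Not a tree.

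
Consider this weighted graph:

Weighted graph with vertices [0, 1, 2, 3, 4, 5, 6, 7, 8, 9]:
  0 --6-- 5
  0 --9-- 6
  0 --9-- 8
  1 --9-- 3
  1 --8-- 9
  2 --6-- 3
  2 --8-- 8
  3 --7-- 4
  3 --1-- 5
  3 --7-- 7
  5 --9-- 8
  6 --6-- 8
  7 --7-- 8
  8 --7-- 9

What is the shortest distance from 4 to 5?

Using Dijkstra's algorithm from vertex 4:
Shortest path: 4 -> 3 -> 5
Total weight: 7 + 1 = 8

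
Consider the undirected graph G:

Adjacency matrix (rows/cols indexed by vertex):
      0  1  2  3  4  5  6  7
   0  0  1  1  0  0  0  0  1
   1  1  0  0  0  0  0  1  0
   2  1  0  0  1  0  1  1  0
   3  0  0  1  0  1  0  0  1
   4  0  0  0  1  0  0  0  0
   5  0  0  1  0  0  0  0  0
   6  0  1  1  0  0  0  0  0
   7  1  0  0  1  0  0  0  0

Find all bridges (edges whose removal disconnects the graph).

A bridge is an edge whose removal increases the number of connected components.
Bridges found: (2,5), (3,4)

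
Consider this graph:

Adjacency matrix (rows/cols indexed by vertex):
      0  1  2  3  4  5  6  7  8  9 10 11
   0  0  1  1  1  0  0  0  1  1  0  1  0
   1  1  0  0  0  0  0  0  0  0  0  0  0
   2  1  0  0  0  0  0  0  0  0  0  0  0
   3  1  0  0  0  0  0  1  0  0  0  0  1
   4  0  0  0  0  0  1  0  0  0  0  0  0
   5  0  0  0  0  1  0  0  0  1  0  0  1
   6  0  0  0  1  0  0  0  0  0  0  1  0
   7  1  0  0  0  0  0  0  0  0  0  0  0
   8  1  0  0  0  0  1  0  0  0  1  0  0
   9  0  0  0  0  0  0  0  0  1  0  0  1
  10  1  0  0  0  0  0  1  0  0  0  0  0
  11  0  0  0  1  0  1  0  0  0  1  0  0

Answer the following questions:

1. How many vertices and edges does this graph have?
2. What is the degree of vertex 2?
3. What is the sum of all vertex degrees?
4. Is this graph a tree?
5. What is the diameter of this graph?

Count: 12 vertices, 14 edges.
Vertex 2 has neighbors [0], degree = 1.
Handshaking lemma: 2 * 14 = 28.
A tree on 12 vertices has 11 edges. This graph has 14 edges (3 extra). Not a tree.
Diameter (longest shortest path) = 4.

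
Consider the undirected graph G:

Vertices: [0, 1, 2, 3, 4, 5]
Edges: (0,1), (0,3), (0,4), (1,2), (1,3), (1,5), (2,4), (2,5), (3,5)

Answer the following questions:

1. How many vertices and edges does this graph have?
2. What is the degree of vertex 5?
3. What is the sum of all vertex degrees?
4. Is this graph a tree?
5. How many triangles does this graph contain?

Count: 6 vertices, 9 edges.
Vertex 5 has neighbors [1, 2, 3], degree = 3.
Handshaking lemma: 2 * 9 = 18.
A tree on 6 vertices has 5 edges. This graph has 9 edges (4 extra). Not a tree.
Number of triangles = 3.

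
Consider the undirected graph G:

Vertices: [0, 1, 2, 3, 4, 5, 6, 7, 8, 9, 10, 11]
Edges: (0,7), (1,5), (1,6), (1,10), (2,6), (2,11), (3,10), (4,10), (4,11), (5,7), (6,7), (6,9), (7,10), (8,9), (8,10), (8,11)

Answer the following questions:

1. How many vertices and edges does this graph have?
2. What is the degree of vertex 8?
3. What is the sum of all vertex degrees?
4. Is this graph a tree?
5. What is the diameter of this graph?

Count: 12 vertices, 16 edges.
Vertex 8 has neighbors [9, 10, 11], degree = 3.
Handshaking lemma: 2 * 16 = 32.
A tree on 12 vertices has 11 edges. This graph has 16 edges (5 extra). Not a tree.
Diameter (longest shortest path) = 4.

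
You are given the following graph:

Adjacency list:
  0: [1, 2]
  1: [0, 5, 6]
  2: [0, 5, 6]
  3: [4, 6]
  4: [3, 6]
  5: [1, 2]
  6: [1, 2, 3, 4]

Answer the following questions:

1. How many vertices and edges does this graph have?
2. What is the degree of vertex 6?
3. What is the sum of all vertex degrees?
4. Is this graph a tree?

Count: 7 vertices, 9 edges.
Vertex 6 has neighbors [1, 2, 3, 4], degree = 4.
Handshaking lemma: 2 * 9 = 18.
A tree on 7 vertices has 6 edges. This graph has 9 edges (3 extra). Not a tree.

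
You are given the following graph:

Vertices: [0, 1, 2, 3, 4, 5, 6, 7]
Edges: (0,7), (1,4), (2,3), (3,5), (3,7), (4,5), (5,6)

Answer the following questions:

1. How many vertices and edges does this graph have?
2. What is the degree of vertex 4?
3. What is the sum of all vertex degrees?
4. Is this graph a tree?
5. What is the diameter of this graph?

Count: 8 vertices, 7 edges.
Vertex 4 has neighbors [1, 5], degree = 2.
Handshaking lemma: 2 * 7 = 14.
A graph is a tree iff it is connected and has exactly n-1 edges. This graph is connected (all 8 vertices in one component) and has 8-1 = 7 edges. It is a tree.
Diameter (longest shortest path) = 5.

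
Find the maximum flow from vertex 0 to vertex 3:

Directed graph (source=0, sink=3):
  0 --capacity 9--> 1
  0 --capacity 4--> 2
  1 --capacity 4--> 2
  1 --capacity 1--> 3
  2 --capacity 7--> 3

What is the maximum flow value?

Computing max flow:
  Flow on (0->1): 5/9
  Flow on (0->2): 3/4
  Flow on (1->2): 4/4
  Flow on (1->3): 1/1
  Flow on (2->3): 7/7
Maximum flow = 8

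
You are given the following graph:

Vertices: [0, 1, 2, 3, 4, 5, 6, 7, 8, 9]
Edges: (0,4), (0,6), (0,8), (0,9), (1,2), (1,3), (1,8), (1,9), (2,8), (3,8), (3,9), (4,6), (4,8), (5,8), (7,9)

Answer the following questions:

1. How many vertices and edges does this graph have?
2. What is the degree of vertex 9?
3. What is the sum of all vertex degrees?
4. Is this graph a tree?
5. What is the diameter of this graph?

Count: 10 vertices, 15 edges.
Vertex 9 has neighbors [0, 1, 3, 7], degree = 4.
Handshaking lemma: 2 * 15 = 30.
A tree on 10 vertices has 9 edges. This graph has 15 edges (6 extra). Not a tree.
Diameter (longest shortest path) = 4.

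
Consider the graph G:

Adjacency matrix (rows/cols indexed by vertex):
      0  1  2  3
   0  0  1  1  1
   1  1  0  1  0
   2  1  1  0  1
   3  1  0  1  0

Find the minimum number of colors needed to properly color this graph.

The graph has a maximum clique of size 3 (lower bound on chromatic number).
A valid 3-coloring: {0: 0, 1: 2, 2: 1, 3: 2}.
Chromatic number = 3.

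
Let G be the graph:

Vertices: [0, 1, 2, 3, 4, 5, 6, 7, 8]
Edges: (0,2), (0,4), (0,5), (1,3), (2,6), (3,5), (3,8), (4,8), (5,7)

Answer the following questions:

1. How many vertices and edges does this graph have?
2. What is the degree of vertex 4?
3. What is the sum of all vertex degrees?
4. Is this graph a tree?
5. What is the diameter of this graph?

Count: 9 vertices, 9 edges.
Vertex 4 has neighbors [0, 8], degree = 2.
Handshaking lemma: 2 * 9 = 18.
A tree on 9 vertices has 8 edges. This graph has 9 edges (1 extra). Not a tree.
Diameter (longest shortest path) = 5.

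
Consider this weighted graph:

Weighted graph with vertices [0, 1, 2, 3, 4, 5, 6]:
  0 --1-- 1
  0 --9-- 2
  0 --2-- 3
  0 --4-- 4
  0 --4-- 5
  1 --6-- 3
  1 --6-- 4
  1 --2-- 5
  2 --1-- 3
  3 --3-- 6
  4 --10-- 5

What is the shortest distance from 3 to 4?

Using Dijkstra's algorithm from vertex 3:
Shortest path: 3 -> 0 -> 4
Total weight: 2 + 4 = 6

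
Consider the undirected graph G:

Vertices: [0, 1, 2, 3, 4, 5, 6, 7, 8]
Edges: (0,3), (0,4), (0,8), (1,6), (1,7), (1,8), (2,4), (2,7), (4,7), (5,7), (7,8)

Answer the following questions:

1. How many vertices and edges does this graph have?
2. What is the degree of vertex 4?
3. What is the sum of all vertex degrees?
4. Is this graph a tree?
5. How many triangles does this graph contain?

Count: 9 vertices, 11 edges.
Vertex 4 has neighbors [0, 2, 7], degree = 3.
Handshaking lemma: 2 * 11 = 22.
A tree on 9 vertices has 8 edges. This graph has 11 edges (3 extra). Not a tree.
Number of triangles = 2.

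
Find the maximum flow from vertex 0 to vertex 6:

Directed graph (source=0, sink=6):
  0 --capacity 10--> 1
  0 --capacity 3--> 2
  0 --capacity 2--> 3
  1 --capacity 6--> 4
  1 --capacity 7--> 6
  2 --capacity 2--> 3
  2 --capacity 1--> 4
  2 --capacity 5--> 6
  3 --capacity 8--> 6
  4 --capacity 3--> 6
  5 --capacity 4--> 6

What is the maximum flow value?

Computing max flow:
  Flow on (0->1): 10/10
  Flow on (0->2): 3/3
  Flow on (0->3): 2/2
  Flow on (1->4): 3/6
  Flow on (1->6): 7/7
  Flow on (2->6): 3/5
  Flow on (3->6): 2/8
  Flow on (4->6): 3/3
Maximum flow = 15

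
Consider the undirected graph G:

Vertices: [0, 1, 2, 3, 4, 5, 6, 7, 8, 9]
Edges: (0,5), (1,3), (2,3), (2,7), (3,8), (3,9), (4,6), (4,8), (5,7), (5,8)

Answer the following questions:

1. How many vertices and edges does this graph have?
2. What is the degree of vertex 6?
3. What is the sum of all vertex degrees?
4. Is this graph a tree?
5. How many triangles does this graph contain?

Count: 10 vertices, 10 edges.
Vertex 6 has neighbors [4], degree = 1.
Handshaking lemma: 2 * 10 = 20.
A tree on 10 vertices has 9 edges. This graph has 10 edges (1 extra). Not a tree.
Number of triangles = 0.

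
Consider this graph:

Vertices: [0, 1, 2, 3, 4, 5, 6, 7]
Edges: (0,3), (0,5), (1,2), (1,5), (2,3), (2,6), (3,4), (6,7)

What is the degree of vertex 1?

Vertex 1 has neighbors [2, 5], so deg(1) = 2.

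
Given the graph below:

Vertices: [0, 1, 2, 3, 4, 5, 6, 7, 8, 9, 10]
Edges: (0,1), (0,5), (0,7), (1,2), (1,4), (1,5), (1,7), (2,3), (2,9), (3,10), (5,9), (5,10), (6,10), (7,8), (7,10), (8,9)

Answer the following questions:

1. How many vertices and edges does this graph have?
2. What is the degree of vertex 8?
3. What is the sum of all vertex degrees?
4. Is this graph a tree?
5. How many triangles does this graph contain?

Count: 11 vertices, 16 edges.
Vertex 8 has neighbors [7, 9], degree = 2.
Handshaking lemma: 2 * 16 = 32.
A tree on 11 vertices has 10 edges. This graph has 16 edges (6 extra). Not a tree.
Number of triangles = 2.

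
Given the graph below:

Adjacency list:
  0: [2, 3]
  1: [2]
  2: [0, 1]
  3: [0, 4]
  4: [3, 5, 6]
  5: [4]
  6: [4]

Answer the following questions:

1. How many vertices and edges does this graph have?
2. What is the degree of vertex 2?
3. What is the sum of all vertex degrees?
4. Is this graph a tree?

Count: 7 vertices, 6 edges.
Vertex 2 has neighbors [0, 1], degree = 2.
Handshaking lemma: 2 * 6 = 12.
A graph is a tree iff it is connected and has exactly n-1 edges. This graph is connected (all 7 vertices in one component) and has 7-1 = 6 edges. It is a tree.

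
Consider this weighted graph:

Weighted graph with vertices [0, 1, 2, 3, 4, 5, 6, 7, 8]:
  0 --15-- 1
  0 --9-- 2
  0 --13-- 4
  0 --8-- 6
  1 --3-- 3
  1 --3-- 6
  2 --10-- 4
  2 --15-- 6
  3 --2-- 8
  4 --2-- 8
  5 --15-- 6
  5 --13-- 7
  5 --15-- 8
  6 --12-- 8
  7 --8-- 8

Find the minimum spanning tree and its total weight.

Applying Kruskal's algorithm (sort edges by weight, add if no cycle):
  Add (3,8) w=2
  Add (4,8) w=2
  Add (1,6) w=3
  Add (1,3) w=3
  Add (0,6) w=8
  Add (7,8) w=8
  Add (0,2) w=9
  Skip (2,4) w=10 (creates cycle)
  Skip (6,8) w=12 (creates cycle)
  Skip (0,4) w=13 (creates cycle)
  Add (5,7) w=13
  Skip (0,1) w=15 (creates cycle)
  Skip (2,6) w=15 (creates cycle)
  Skip (5,8) w=15 (creates cycle)
  Skip (5,6) w=15 (creates cycle)
MST weight = 48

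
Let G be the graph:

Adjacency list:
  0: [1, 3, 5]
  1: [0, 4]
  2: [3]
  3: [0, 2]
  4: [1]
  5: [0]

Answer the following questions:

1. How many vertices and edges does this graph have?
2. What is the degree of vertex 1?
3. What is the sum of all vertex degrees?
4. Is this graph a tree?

Count: 6 vertices, 5 edges.
Vertex 1 has neighbors [0, 4], degree = 2.
Handshaking lemma: 2 * 5 = 10.
A graph is a tree iff it is connected and has exactly n-1 edges. This graph is connected (all 6 vertices in one component) and has 6-1 = 5 edges. It is a tree.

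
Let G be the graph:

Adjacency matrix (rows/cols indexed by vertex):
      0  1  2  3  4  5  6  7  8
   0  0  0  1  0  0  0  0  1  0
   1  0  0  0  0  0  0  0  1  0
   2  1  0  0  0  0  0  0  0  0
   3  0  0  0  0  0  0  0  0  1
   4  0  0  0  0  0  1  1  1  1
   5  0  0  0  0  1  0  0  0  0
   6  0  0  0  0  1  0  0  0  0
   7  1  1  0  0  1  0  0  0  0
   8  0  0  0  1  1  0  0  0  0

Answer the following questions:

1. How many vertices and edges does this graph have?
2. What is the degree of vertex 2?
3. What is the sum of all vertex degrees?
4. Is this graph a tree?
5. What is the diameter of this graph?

Count: 9 vertices, 8 edges.
Vertex 2 has neighbors [0], degree = 1.
Handshaking lemma: 2 * 8 = 16.
A graph is a tree iff it is connected and has exactly n-1 edges. This graph is connected (all 9 vertices in one component) and has 9-1 = 8 edges. It is a tree.
Diameter (longest shortest path) = 5.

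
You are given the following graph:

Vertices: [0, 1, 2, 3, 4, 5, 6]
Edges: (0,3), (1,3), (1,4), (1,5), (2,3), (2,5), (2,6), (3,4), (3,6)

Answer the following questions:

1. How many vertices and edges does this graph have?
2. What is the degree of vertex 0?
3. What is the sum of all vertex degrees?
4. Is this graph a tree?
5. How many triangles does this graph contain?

Count: 7 vertices, 9 edges.
Vertex 0 has neighbors [3], degree = 1.
Handshaking lemma: 2 * 9 = 18.
A tree on 7 vertices has 6 edges. This graph has 9 edges (3 extra). Not a tree.
Number of triangles = 2.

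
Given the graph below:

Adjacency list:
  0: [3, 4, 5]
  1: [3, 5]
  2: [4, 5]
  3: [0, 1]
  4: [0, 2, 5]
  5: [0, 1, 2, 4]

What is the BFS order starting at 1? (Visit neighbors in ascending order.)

BFS from vertex 1 (neighbors processed in ascending order):
Visit order: 1, 3, 5, 0, 2, 4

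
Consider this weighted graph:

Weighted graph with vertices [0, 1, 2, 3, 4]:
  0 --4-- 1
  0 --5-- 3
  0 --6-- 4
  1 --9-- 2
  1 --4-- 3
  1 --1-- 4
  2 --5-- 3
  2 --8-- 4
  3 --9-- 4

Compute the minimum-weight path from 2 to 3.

Using Dijkstra's algorithm from vertex 2:
Shortest path: 2 -> 3
Total weight: 5 = 5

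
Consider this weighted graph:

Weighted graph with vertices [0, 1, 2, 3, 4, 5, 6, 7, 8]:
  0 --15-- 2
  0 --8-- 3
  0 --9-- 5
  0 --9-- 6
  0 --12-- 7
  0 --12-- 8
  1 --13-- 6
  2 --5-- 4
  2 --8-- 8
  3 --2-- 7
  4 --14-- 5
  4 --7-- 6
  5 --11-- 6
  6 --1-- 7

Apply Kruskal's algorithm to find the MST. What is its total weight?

Applying Kruskal's algorithm (sort edges by weight, add if no cycle):
  Add (6,7) w=1
  Add (3,7) w=2
  Add (2,4) w=5
  Add (4,6) w=7
  Add (0,3) w=8
  Add (2,8) w=8
  Skip (0,6) w=9 (creates cycle)
  Add (0,5) w=9
  Skip (5,6) w=11 (creates cycle)
  Skip (0,8) w=12 (creates cycle)
  Skip (0,7) w=12 (creates cycle)
  Add (1,6) w=13
  Skip (4,5) w=14 (creates cycle)
  Skip (0,2) w=15 (creates cycle)
MST weight = 53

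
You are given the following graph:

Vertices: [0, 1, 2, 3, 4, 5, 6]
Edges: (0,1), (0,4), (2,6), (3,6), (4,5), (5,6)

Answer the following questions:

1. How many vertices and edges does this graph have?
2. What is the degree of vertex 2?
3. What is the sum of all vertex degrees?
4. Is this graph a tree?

Count: 7 vertices, 6 edges.
Vertex 2 has neighbors [6], degree = 1.
Handshaking lemma: 2 * 6 = 12.
A graph is a tree iff it is connected and has exactly n-1 edges. This graph is connected (all 7 vertices in one component) and has 7-1 = 6 edges. It is a tree.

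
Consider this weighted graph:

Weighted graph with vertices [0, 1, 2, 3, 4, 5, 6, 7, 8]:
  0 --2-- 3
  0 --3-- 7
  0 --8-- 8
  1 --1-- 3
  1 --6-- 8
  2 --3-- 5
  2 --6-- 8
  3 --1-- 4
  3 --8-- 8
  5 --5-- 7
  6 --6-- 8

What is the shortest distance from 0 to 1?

Using Dijkstra's algorithm from vertex 0:
Shortest path: 0 -> 3 -> 1
Total weight: 2 + 1 = 3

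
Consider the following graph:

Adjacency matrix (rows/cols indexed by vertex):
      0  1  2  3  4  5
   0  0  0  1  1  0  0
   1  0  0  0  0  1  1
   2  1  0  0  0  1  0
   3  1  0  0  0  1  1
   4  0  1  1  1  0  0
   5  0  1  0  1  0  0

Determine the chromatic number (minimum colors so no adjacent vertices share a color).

The graph has a maximum clique of size 2 (lower bound on chromatic number).
A valid 2-coloring: {0: 1, 1: 0, 2: 0, 3: 0, 4: 1, 5: 1}.
Chromatic number = 2.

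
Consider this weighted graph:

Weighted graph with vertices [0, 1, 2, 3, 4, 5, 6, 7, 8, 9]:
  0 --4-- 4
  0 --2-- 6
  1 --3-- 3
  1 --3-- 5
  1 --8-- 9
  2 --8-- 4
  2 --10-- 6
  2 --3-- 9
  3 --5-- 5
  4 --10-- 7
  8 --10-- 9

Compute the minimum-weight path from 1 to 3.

Using Dijkstra's algorithm from vertex 1:
Shortest path: 1 -> 3
Total weight: 3 = 3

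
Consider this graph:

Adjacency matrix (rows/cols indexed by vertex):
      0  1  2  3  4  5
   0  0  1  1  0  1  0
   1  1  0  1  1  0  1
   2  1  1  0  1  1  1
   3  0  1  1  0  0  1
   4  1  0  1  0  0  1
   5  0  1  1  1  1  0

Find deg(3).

Vertex 3 has neighbors [1, 2, 5], so deg(3) = 3.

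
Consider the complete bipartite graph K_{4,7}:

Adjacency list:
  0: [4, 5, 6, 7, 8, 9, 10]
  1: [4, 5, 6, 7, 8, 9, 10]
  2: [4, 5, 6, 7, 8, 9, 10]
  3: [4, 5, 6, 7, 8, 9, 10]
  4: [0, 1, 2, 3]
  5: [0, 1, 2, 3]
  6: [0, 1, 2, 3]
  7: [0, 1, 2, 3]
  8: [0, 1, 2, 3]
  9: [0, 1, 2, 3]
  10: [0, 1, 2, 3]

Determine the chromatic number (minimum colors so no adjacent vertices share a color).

K_{4,7} is bipartite: vertices split into two independent sets of size 4 and 7.
Color one set 0, the other 1. No adjacent vertices share a color.
Chromatic number = 2.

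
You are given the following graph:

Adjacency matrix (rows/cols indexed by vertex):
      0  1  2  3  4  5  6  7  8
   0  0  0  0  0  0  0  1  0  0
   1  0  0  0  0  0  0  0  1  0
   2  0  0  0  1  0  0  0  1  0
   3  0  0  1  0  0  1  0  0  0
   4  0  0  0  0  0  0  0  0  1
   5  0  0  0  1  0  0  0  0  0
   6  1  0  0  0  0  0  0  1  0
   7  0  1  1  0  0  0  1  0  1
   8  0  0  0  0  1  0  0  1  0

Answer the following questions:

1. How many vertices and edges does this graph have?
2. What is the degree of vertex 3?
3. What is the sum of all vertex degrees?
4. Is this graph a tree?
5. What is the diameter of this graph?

Count: 9 vertices, 8 edges.
Vertex 3 has neighbors [2, 5], degree = 2.
Handshaking lemma: 2 * 8 = 16.
A graph is a tree iff it is connected and has exactly n-1 edges. This graph is connected (all 9 vertices in one component) and has 9-1 = 8 edges. It is a tree.
Diameter (longest shortest path) = 5.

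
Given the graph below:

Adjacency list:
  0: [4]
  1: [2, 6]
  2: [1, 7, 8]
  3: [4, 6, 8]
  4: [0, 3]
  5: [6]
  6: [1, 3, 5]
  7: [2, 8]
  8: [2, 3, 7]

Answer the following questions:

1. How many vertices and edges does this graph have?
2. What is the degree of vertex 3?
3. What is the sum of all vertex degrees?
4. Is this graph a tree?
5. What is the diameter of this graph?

Count: 9 vertices, 10 edges.
Vertex 3 has neighbors [4, 6, 8], degree = 3.
Handshaking lemma: 2 * 10 = 20.
A tree on 9 vertices has 8 edges. This graph has 10 edges (2 extra). Not a tree.
Diameter (longest shortest path) = 4.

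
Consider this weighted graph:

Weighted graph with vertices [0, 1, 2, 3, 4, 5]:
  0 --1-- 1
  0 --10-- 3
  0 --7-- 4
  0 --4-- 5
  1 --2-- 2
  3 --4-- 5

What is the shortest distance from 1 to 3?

Using Dijkstra's algorithm from vertex 1:
Shortest path: 1 -> 0 -> 5 -> 3
Total weight: 1 + 4 + 4 = 9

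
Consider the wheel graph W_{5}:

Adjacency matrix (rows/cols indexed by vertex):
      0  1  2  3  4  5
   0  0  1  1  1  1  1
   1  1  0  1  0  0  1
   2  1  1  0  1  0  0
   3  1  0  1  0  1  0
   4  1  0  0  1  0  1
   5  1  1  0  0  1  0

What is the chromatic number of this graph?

W_{5} = C_{5} plus a hub adjacent to every cycle vertex.
The outer cycle needs 3 colors (odd cycle); the hub is adjacent to all of them so needs a fresh color.
Chromatic number = 3 + 1 = 4.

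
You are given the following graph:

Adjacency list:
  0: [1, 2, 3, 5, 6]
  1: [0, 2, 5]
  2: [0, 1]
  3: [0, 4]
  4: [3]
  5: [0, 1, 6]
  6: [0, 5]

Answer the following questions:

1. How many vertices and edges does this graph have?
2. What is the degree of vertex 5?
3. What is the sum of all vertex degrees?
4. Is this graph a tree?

Count: 7 vertices, 9 edges.
Vertex 5 has neighbors [0, 1, 6], degree = 3.
Handshaking lemma: 2 * 9 = 18.
A tree on 7 vertices has 6 edges. This graph has 9 edges (3 extra). Not a tree.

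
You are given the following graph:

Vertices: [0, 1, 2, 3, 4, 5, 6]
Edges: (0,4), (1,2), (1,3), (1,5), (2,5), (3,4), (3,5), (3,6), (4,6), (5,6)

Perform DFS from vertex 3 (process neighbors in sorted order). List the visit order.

DFS from vertex 3 (neighbors processed in ascending order):
Visit order: 3, 1, 2, 5, 6, 4, 0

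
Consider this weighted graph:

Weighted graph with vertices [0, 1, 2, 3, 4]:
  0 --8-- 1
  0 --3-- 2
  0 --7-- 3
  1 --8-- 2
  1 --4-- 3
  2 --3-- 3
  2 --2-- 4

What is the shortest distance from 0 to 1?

Using Dijkstra's algorithm from vertex 0:
Shortest path: 0 -> 1
Total weight: 8 = 8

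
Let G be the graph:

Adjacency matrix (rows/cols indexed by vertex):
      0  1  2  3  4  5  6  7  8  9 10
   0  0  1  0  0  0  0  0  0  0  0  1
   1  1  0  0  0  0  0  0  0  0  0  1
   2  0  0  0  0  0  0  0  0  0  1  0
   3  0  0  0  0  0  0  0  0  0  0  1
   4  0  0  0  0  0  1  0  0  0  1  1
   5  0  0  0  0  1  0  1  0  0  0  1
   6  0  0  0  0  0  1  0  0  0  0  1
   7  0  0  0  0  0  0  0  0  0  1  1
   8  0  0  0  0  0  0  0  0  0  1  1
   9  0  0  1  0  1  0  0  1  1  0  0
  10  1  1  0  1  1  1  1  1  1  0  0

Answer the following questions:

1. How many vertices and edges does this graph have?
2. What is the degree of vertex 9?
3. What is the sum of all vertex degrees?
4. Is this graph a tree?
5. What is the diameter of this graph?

Count: 11 vertices, 15 edges.
Vertex 9 has neighbors [2, 4, 7, 8], degree = 4.
Handshaking lemma: 2 * 15 = 30.
A tree on 11 vertices has 10 edges. This graph has 15 edges (5 extra). Not a tree.
Diameter (longest shortest path) = 4.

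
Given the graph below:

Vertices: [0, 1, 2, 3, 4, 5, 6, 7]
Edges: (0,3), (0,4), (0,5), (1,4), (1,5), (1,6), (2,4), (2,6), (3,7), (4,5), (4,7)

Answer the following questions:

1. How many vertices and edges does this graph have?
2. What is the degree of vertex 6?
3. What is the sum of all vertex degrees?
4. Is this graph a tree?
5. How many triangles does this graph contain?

Count: 8 vertices, 11 edges.
Vertex 6 has neighbors [1, 2], degree = 2.
Handshaking lemma: 2 * 11 = 22.
A tree on 8 vertices has 7 edges. This graph has 11 edges (4 extra). Not a tree.
Number of triangles = 2.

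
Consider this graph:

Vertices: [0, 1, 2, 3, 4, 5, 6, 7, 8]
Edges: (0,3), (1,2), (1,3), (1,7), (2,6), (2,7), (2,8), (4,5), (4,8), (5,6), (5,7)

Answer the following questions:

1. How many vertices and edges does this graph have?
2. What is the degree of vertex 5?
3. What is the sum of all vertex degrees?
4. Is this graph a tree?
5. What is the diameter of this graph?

Count: 9 vertices, 11 edges.
Vertex 5 has neighbors [4, 6, 7], degree = 3.
Handshaking lemma: 2 * 11 = 22.
A tree on 9 vertices has 8 edges. This graph has 11 edges (3 extra). Not a tree.
Diameter (longest shortest path) = 5.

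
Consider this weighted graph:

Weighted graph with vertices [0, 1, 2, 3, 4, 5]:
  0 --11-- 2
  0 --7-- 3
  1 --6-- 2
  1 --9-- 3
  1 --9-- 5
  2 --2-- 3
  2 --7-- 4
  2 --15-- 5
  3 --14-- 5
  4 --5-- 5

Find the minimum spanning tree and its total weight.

Applying Kruskal's algorithm (sort edges by weight, add if no cycle):
  Add (2,3) w=2
  Add (4,5) w=5
  Add (1,2) w=6
  Add (0,3) w=7
  Add (2,4) w=7
  Skip (1,3) w=9 (creates cycle)
  Skip (1,5) w=9 (creates cycle)
  Skip (0,2) w=11 (creates cycle)
  Skip (3,5) w=14 (creates cycle)
  Skip (2,5) w=15 (creates cycle)
MST weight = 27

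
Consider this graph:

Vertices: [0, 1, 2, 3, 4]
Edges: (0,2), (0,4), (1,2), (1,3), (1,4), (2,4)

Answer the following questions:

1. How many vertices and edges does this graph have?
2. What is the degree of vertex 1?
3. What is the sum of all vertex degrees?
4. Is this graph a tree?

Count: 5 vertices, 6 edges.
Vertex 1 has neighbors [2, 3, 4], degree = 3.
Handshaking lemma: 2 * 6 = 12.
A tree on 5 vertices has 4 edges. This graph has 6 edges (2 extra). Not a tree.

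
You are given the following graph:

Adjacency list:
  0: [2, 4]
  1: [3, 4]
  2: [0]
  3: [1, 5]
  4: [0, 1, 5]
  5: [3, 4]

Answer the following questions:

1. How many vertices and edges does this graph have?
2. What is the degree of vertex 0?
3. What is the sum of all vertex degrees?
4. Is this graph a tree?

Count: 6 vertices, 6 edges.
Vertex 0 has neighbors [2, 4], degree = 2.
Handshaking lemma: 2 * 6 = 12.
A tree on 6 vertices has 5 edges. This graph has 6 edges (1 extra). Not a tree.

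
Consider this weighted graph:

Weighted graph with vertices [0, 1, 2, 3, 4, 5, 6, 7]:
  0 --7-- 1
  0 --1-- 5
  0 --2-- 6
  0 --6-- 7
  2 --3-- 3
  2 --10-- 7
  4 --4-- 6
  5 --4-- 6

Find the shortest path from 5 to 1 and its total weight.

Using Dijkstra's algorithm from vertex 5:
Shortest path: 5 -> 0 -> 1
Total weight: 1 + 7 = 8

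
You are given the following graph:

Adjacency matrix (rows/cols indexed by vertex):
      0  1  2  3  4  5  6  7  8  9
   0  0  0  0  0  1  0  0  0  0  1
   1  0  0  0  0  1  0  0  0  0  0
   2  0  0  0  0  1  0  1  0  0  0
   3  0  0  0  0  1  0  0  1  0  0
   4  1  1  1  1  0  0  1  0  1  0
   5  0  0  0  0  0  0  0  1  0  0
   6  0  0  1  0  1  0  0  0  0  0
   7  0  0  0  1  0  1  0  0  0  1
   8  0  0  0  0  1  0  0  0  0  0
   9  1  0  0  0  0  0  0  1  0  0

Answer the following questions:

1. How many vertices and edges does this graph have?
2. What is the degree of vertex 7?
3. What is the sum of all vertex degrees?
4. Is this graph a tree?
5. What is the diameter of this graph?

Count: 10 vertices, 11 edges.
Vertex 7 has neighbors [3, 5, 9], degree = 3.
Handshaking lemma: 2 * 11 = 22.
A tree on 10 vertices has 9 edges. This graph has 11 edges (2 extra). Not a tree.
Diameter (longest shortest path) = 4.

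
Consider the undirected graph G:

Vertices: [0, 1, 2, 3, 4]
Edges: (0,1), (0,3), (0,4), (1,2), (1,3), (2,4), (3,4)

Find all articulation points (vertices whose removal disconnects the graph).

No articulation points. The graph is biconnected.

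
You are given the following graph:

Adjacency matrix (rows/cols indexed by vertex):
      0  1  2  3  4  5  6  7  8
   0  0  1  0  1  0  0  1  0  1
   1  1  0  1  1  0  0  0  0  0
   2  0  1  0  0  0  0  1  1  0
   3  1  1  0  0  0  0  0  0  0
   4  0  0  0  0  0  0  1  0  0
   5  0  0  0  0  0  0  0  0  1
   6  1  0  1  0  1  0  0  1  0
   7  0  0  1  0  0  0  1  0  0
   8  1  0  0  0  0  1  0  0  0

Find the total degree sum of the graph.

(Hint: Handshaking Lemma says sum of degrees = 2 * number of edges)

Count edges: 11 edges.
By Handshaking Lemma: sum of degrees = 2 * 11 = 22.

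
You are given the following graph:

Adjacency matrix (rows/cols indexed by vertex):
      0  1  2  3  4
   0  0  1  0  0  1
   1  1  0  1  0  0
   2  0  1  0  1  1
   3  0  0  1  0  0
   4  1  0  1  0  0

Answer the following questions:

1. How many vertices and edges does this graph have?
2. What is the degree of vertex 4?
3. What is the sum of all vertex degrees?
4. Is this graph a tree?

Count: 5 vertices, 5 edges.
Vertex 4 has neighbors [0, 2], degree = 2.
Handshaking lemma: 2 * 5 = 10.
A tree on 5 vertices has 4 edges. This graph has 5 edges (1 extra). Not a tree.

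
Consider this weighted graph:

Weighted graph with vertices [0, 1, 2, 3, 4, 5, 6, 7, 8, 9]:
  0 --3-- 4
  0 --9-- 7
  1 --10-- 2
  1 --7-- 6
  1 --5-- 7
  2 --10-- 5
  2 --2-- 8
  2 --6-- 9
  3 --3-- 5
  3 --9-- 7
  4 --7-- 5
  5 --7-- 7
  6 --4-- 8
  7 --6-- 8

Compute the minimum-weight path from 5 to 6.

Using Dijkstra's algorithm from vertex 5:
Shortest path: 5 -> 2 -> 8 -> 6
Total weight: 10 + 2 + 4 = 16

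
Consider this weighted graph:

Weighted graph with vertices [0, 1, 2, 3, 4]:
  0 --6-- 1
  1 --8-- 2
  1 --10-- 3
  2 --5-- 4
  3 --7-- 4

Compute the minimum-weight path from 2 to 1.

Using Dijkstra's algorithm from vertex 2:
Shortest path: 2 -> 1
Total weight: 8 = 8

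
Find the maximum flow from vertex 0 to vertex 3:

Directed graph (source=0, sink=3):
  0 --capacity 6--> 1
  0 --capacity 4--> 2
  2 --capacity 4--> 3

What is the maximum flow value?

Computing max flow:
  Flow on (0->2): 4/4
  Flow on (2->3): 4/4
Maximum flow = 4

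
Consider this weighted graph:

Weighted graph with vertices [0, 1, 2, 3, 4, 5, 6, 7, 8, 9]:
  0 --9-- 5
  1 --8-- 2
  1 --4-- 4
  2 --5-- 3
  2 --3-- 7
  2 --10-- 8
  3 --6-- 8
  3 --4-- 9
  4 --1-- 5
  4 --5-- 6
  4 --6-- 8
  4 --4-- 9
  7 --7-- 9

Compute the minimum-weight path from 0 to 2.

Using Dijkstra's algorithm from vertex 0:
Shortest path: 0 -> 5 -> 4 -> 1 -> 2
Total weight: 9 + 1 + 4 + 8 = 22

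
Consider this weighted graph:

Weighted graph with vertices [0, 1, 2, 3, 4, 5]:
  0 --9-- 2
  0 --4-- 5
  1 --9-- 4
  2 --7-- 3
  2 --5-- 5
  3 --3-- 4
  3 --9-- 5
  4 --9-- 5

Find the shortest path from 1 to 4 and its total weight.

Using Dijkstra's algorithm from vertex 1:
Shortest path: 1 -> 4
Total weight: 9 = 9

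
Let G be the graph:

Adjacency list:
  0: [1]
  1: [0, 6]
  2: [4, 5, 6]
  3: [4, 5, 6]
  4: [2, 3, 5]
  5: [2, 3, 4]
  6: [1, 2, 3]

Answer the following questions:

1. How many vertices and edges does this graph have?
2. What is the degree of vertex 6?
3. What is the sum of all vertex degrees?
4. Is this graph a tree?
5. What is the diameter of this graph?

Count: 7 vertices, 9 edges.
Vertex 6 has neighbors [1, 2, 3], degree = 3.
Handshaking lemma: 2 * 9 = 18.
A tree on 7 vertices has 6 edges. This graph has 9 edges (3 extra). Not a tree.
Diameter (longest shortest path) = 4.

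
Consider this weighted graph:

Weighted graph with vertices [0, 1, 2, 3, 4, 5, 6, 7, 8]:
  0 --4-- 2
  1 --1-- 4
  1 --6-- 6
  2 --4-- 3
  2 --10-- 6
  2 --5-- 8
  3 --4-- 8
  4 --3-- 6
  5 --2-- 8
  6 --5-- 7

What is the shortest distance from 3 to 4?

Using Dijkstra's algorithm from vertex 3:
Shortest path: 3 -> 2 -> 6 -> 4
Total weight: 4 + 10 + 3 = 17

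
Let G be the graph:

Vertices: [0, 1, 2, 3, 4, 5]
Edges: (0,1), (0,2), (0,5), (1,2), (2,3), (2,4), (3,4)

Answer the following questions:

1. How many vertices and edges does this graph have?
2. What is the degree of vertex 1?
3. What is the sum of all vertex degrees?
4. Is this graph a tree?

Count: 6 vertices, 7 edges.
Vertex 1 has neighbors [0, 2], degree = 2.
Handshaking lemma: 2 * 7 = 14.
A tree on 6 vertices has 5 edges. This graph has 7 edges (2 extra). Not a tree.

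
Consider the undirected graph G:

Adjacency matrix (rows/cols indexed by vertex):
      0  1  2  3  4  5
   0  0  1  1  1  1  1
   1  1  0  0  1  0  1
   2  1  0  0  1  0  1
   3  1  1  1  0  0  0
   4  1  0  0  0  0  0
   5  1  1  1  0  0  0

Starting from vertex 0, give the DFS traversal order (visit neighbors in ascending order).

DFS from vertex 0 (neighbors processed in ascending order):
Visit order: 0, 1, 3, 2, 5, 4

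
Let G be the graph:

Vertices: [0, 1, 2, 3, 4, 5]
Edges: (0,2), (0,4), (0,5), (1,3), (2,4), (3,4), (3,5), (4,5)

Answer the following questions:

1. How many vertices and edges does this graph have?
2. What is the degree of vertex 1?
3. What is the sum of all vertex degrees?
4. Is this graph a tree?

Count: 6 vertices, 8 edges.
Vertex 1 has neighbors [3], degree = 1.
Handshaking lemma: 2 * 8 = 16.
A tree on 6 vertices has 5 edges. This graph has 8 edges (3 extra). Not a tree.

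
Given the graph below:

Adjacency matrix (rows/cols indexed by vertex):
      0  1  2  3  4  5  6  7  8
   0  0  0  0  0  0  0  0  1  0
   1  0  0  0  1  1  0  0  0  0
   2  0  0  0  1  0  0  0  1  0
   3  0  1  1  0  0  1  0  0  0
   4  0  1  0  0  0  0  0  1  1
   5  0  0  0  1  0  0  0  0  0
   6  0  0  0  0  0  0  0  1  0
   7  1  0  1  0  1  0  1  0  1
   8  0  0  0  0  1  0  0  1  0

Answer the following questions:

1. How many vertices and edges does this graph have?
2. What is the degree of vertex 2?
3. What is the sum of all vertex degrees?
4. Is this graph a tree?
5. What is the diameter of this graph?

Count: 9 vertices, 10 edges.
Vertex 2 has neighbors [3, 7], degree = 2.
Handshaking lemma: 2 * 10 = 20.
A tree on 9 vertices has 8 edges. This graph has 10 edges (2 extra). Not a tree.
Diameter (longest shortest path) = 4.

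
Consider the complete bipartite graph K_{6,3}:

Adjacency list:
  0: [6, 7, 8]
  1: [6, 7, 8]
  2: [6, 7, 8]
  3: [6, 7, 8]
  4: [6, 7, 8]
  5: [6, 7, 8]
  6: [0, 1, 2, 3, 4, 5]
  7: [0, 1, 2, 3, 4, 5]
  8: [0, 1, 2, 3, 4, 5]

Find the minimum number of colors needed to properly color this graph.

K_{6,3} is bipartite: vertices split into two independent sets of size 6 and 3.
Color one set 0, the other 1. No adjacent vertices share a color.
Chromatic number = 2.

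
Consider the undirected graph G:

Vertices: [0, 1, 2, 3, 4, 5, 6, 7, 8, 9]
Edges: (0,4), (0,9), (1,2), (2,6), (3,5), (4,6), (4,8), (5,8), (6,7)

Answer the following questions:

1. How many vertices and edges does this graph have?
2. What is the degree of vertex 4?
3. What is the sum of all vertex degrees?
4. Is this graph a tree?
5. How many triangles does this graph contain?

Count: 10 vertices, 9 edges.
Vertex 4 has neighbors [0, 6, 8], degree = 3.
Handshaking lemma: 2 * 9 = 18.
A graph is a tree iff it is connected and has exactly n-1 edges. This graph is connected (all 10 vertices in one component) and has 10-1 = 9 edges. It is a tree.
Number of triangles = 0.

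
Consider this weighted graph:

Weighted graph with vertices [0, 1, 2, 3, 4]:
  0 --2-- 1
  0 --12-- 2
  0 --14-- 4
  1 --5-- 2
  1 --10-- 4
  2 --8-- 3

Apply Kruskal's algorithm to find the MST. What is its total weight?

Applying Kruskal's algorithm (sort edges by weight, add if no cycle):
  Add (0,1) w=2
  Add (1,2) w=5
  Add (2,3) w=8
  Add (1,4) w=10
  Skip (0,2) w=12 (creates cycle)
  Skip (0,4) w=14 (creates cycle)
MST weight = 25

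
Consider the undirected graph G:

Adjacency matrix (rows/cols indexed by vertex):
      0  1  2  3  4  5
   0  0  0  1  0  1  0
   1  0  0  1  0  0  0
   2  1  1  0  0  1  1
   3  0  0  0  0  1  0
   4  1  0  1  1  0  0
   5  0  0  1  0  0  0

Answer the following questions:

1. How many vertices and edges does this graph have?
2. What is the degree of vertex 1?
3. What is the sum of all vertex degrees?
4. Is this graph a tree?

Count: 6 vertices, 6 edges.
Vertex 1 has neighbors [2], degree = 1.
Handshaking lemma: 2 * 6 = 12.
A tree on 6 vertices has 5 edges. This graph has 6 edges (1 extra). Not a tree.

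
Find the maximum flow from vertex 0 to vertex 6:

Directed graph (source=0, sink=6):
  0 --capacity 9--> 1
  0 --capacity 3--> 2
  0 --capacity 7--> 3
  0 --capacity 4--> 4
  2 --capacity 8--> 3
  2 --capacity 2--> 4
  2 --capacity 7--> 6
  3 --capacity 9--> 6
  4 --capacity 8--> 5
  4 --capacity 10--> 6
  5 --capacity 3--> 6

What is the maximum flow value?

Computing max flow:
  Flow on (0->2): 3/3
  Flow on (0->3): 7/7
  Flow on (0->4): 4/4
  Flow on (2->6): 3/7
  Flow on (3->6): 7/9
  Flow on (4->6): 4/10
Maximum flow = 14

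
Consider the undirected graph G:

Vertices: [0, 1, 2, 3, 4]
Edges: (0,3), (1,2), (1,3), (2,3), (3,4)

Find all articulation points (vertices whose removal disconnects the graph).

An articulation point is a vertex whose removal disconnects the graph.
Articulation points: [3]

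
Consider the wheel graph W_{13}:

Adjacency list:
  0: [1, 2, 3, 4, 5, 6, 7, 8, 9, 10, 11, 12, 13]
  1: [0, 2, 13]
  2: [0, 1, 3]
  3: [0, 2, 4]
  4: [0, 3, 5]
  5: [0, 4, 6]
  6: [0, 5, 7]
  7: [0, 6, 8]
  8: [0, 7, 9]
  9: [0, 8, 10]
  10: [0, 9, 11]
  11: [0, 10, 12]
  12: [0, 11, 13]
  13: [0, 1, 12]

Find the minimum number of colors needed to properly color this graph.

W_{13} = C_{13} plus a hub adjacent to every cycle vertex.
The outer cycle needs 3 colors (odd cycle); the hub is adjacent to all of them so needs a fresh color.
Chromatic number = 3 + 1 = 4.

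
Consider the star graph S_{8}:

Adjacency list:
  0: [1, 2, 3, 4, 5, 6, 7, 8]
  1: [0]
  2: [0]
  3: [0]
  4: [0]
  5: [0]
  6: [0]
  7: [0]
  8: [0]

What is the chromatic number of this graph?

S_{8} has one hub adjacent to 8 leaves; leaves are pairwise non-adjacent.
Color the hub 0 and every leaf 1.
Chromatic number = 2.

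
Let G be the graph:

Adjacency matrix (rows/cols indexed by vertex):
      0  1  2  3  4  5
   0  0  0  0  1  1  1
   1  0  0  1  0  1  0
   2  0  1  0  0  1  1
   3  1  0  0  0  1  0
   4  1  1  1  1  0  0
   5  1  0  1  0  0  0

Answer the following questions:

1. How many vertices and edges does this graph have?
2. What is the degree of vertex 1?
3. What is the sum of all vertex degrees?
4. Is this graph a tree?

Count: 6 vertices, 8 edges.
Vertex 1 has neighbors [2, 4], degree = 2.
Handshaking lemma: 2 * 8 = 16.
A tree on 6 vertices has 5 edges. This graph has 8 edges (3 extra). Not a tree.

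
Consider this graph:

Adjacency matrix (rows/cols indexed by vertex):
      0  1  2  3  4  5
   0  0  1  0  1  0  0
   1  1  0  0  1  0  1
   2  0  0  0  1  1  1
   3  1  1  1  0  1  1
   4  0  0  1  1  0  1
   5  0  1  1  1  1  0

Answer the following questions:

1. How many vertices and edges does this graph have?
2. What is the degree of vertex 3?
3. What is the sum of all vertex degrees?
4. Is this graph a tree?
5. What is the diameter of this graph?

Count: 6 vertices, 10 edges.
Vertex 3 has neighbors [0, 1, 2, 4, 5], degree = 5.
Handshaking lemma: 2 * 10 = 20.
A tree on 6 vertices has 5 edges. This graph has 10 edges (5 extra). Not a tree.
Diameter (longest shortest path) = 2.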